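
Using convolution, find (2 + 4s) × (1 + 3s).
Ascending coefficients: a = [2, 4], b = [1, 3]. c[0] = 2×1 = 2; c[1] = 2×3 + 4×1 = 10; c[2] = 4×3 = 12. Result coefficients: [2, 10, 12] → 2 + 10s + 12s^2

2 + 10s + 12s^2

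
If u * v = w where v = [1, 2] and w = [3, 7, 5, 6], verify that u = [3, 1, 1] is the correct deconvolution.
Forward-compute [3, 1, 1] * [1, 2]: w[0] = 3×1 = 3; w[1] = 3×2 + 1×1 = 7; w[2] = 1×2 + 1×1 = 3; w[3] = 1×2 = 2 → [3, 7, 3, 2]. Does not match given w = [3, 7, 5, 6].

Not verified. [3, 1, 1] * [1, 2] = [3, 7, 3, 2], which differs from [3, 7, 5, 6] at index 2.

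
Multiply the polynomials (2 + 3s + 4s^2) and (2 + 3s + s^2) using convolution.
Ascending coefficients: a = [2, 3, 4], b = [2, 3, 1]. c[0] = 2×2 = 4; c[1] = 2×3 + 3×2 = 12; c[2] = 2×1 + 3×3 + 4×2 = 19; c[3] = 3×1 + 4×3 = 15; c[4] = 4×1 = 4. Result coefficients: [4, 12, 19, 15, 4] → 4 + 12s + 19s^2 + 15s^3 + 4s^4

4 + 12s + 19s^2 + 15s^3 + 4s^4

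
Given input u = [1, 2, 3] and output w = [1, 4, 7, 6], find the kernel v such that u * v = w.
Output length 4 = len(u) + len(v) - 1 ⇒ len(v) = 2. Solve v forward using v[k] = (w[k] - Σ_{i≥1} u[i]·v[k-i]) / u[0]: v[0] = w[0] / u[0] = 1 / 1 = 1; v[1] = (w[1] - 2×1) / u[0] = (4 - 2×1) / 1 = 2. So v = [1, 2]. Forward-check [1, 2, 3] * [1, 2]: w[0] = 1×1 = 1; w[1] = 1×2 + 2×1 = 4; w[2] = 2×2 + 3×1 = 7; w[3] = 3×2 = 6 → [1, 4, 7, 6] ✓

[1, 2]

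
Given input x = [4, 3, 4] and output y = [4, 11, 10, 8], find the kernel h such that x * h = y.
Output length 4 = len(x) + len(h) - 1 ⇒ len(h) = 2. Solve h forward using h[k] = (y[k] - Σ_{i≥1} x[i]·h[k-i]) / x[0]: h[0] = y[0] / x[0] = 4 / 4 = 1; h[1] = (y[1] - 3×1) / x[0] = (11 - 3×1) / 4 = 2. So h = [1, 2]. Forward-check [4, 3, 4] * [1, 2]: y[0] = 4×1 = 4; y[1] = 4×2 + 3×1 = 11; y[2] = 3×2 + 4×1 = 10; y[3] = 4×2 = 8 → [4, 11, 10, 8] ✓

[1, 2]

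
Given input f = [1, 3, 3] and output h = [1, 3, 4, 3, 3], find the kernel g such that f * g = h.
Output length 5 = len(f) + len(g) - 1 ⇒ len(g) = 3. Solve g forward using g[k] = (h[k] - Σ_{i≥1} f[i]·g[k-i]) / f[0]: g[0] = h[0] / f[0] = 1 / 1 = 1; g[1] = (h[1] - 3×1) / f[0] = (3 - 3×1) / 1 = 0; g[2] = (h[2] - 3×0 - 3×1) / f[0] = (4 - 3×0 - 3×1) / 1 = 1. So g = [1, 0, 1]. Forward-check [1, 3, 3] * [1, 0, 1]: h[0] = 1×1 = 1; h[1] = 1×0 + 3×1 = 3; h[2] = 1×1 + 3×0 + 3×1 = 4; h[3] = 3×1 + 3×0 = 3; h[4] = 3×1 = 3 → [1, 3, 4, 3, 3] ✓

[1, 0, 1]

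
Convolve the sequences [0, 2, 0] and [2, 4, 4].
y[0] = 0×2 = 0; y[1] = 0×4 + 2×2 = 4; y[2] = 0×4 + 2×4 + 0×2 = 8; y[3] = 2×4 + 0×4 = 8; y[4] = 0×4 = 0

[0, 4, 8, 8, 0]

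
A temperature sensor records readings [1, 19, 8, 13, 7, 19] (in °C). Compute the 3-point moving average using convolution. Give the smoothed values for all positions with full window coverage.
3-point moving average kernel = [1, 1, 1]. Apply in 'valid' mode (full window coverage): avg[0] = (1 + 19 + 8) / 3 = 9.33; avg[1] = (19 + 8 + 13) / 3 = 13.33; avg[2] = (8 + 13 + 7) / 3 = 9.33; avg[3] = (13 + 7 + 19) / 3 = 13.0. Smoothed values: [9.33, 13.33, 9.33, 13.0]

[9.33, 13.33, 9.33, 13.0]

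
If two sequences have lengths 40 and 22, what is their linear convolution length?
Linear/full convolution length: m + n - 1 = 40 + 22 - 1 = 61

61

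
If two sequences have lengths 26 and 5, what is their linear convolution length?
Linear/full convolution length: m + n - 1 = 26 + 5 - 1 = 30

30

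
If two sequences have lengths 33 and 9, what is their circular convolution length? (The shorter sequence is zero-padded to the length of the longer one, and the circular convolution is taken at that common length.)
Circular convolution (zero-padding the shorter input) has length max(m, n) = max(33, 9) = 33

33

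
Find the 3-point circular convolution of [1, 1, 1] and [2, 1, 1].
Use y[k] = Σ_j x[j]·h[(k-j) mod 3]. y[0] = 1×2 + 1×1 + 1×1 = 4; y[1] = 1×1 + 1×2 + 1×1 = 4; y[2] = 1×1 + 1×1 + 1×2 = 4. Result: [4, 4, 4]

[4, 4, 4]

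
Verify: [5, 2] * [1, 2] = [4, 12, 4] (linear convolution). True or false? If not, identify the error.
Recompute linear convolution of [5, 2] and [1, 2]: y[0] = 5×1 = 5; y[1] = 5×2 + 2×1 = 12; y[2] = 2×2 = 4 → [5, 12, 4]. Compare to given [4, 12, 4]: they differ at index 0: given 4, correct 5, so answer: No

No. Error at index 0: given 4, correct 5.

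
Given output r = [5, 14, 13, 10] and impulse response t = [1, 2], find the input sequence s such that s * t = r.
Deconvolve r=[5, 14, 13, 10] by t=[1, 2]. Since t[0]=1, solve forward: s[0] = r[0] / 1 = 5; s[1] = (r[1] - 5×2) / 1 = 4; s[2] = (r[2] - 4×2) / 1 = 5. So s = [5, 4, 5]. Check by forward convolution: r[0] = 5×1 = 5; r[1] = 5×2 + 4×1 = 14; r[2] = 4×2 + 5×1 = 13; r[3] = 5×2 = 10

[5, 4, 5]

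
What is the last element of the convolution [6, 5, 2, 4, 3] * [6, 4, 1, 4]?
Use y[k] = Σ_i a[i]·b[k-i] at k=7. y[7] = 3×4 = 12

12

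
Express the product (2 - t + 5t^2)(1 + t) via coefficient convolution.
Ascending coefficients: a = [2, -1, 5], b = [1, 1]. c[0] = 2×1 = 2; c[1] = 2×1 + -1×1 = 1; c[2] = -1×1 + 5×1 = 4; c[3] = 5×1 = 5. Result coefficients: [2, 1, 4, 5] → 2 + t + 4t^2 + 5t^3

2 + t + 4t^2 + 5t^3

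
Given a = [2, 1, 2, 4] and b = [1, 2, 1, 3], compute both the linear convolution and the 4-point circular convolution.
Linear: y_lin[0] = 2×1 = 2; y_lin[1] = 2×2 + 1×1 = 5; y_lin[2] = 2×1 + 1×2 + 2×1 = 6; y_lin[3] = 2×3 + 1×1 + 2×2 + 4×1 = 15; y_lin[4] = 1×3 + 2×1 + 4×2 = 13; y_lin[5] = 2×3 + 4×1 = 10; y_lin[6] = 4×3 = 12 → [2, 5, 6, 15, 13, 10, 12]. Circular (length 4): y[0] = 2×1 + 1×3 + 2×1 + 4×2 = 15; y[1] = 2×2 + 1×1 + 2×3 + 4×1 = 15; y[2] = 2×1 + 1×2 + 2×1 + 4×3 = 18; y[3] = 2×3 + 1×1 + 2×2 + 4×1 = 15 → [15, 15, 18, 15]

Linear: [2, 5, 6, 15, 13, 10, 12], Circular: [15, 15, 18, 15]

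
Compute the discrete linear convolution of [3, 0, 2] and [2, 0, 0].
y[0] = 3×2 = 6; y[1] = 3×0 + 0×2 = 0; y[2] = 3×0 + 0×0 + 2×2 = 4; y[3] = 0×0 + 2×0 = 0; y[4] = 2×0 = 0

[6, 0, 4, 0, 0]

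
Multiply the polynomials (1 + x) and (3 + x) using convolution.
Ascending coefficients: a = [1, 1], b = [3, 1]. c[0] = 1×3 = 3; c[1] = 1×1 + 1×3 = 4; c[2] = 1×1 = 1. Result coefficients: [3, 4, 1] → 3 + 4x + x^2

3 + 4x + x^2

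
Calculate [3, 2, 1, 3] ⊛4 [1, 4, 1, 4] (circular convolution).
Use y[k] = Σ_j x[j]·h[(k-j) mod 4]. y[0] = 3×1 + 2×4 + 1×1 + 3×4 = 24; y[1] = 3×4 + 2×1 + 1×4 + 3×1 = 21; y[2] = 3×1 + 2×4 + 1×1 + 3×4 = 24; y[3] = 3×4 + 2×1 + 1×4 + 3×1 = 21. Result: [24, 21, 24, 21]

[24, 21, 24, 21]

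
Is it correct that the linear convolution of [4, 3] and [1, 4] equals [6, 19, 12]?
Recompute linear convolution of [4, 3] and [1, 4]: y[0] = 4×1 = 4; y[1] = 4×4 + 3×1 = 19; y[2] = 3×4 = 12 → [4, 19, 12]. Compare to given [6, 19, 12]: they differ at index 0: given 6, correct 4, so answer: No

No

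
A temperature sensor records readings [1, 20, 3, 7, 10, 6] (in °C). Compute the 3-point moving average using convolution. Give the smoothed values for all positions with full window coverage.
3-point moving average kernel = [1, 1, 1]. Apply in 'valid' mode (full window coverage): avg[0] = (1 + 20 + 3) / 3 = 8.0; avg[1] = (20 + 3 + 7) / 3 = 10.0; avg[2] = (3 + 7 + 10) / 3 = 6.67; avg[3] = (7 + 10 + 6) / 3 = 7.67. Smoothed values: [8.0, 10.0, 6.67, 7.67]

[8.0, 10.0, 6.67, 7.67]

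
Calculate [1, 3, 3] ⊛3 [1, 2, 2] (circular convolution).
Use y[k] = Σ_j u[j]·v[(k-j) mod 3]. y[0] = 1×1 + 3×2 + 3×2 = 13; y[1] = 1×2 + 3×1 + 3×2 = 11; y[2] = 1×2 + 3×2 + 3×1 = 11. Result: [13, 11, 11]

[13, 11, 11]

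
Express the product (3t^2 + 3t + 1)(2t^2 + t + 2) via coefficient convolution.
Ascending coefficients: a = [1, 3, 3], b = [2, 1, 2]. c[0] = 1×2 = 2; c[1] = 1×1 + 3×2 = 7; c[2] = 1×2 + 3×1 + 3×2 = 11; c[3] = 3×2 + 3×1 = 9; c[4] = 3×2 = 6. Result coefficients: [2, 7, 11, 9, 6] → 6t^4 + 9t^3 + 11t^2 + 7t + 2

6t^4 + 9t^3 + 11t^2 + 7t + 2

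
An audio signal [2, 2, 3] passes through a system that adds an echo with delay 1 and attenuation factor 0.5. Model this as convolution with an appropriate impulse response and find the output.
Direct-path + delayed-attenuated-path model → impulse response h = [1, 0.5] (1 at lag 0, 0.5 at lag 1). Output y[n] = x[n] + 0.5·x[n - 1] (with x[n] = 0 outside 0..2): y[0] = 2 + 0.5×0 = 2; y[1] = 2 + 0.5×2 = 3.0; y[2] = 3 + 0.5×2 = 4.0; y[3] = 0 + 0.5×3 = 1.5. So y = [2, 3.0, 4.0, 1.5]

[2, 3.0, 4.0, 1.5]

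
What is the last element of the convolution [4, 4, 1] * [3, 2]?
Use y[k] = Σ_i a[i]·b[k-i] at k=3. y[3] = 1×2 = 2

2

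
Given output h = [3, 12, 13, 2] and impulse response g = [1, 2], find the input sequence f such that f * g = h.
Deconvolve h=[3, 12, 13, 2] by g=[1, 2]. Since g[0]=1, solve forward: f[0] = h[0] / 1 = 3; f[1] = (h[1] - 3×2) / 1 = 6; f[2] = (h[2] - 6×2) / 1 = 1. So f = [3, 6, 1]. Check by forward convolution: h[0] = 3×1 = 3; h[1] = 3×2 + 6×1 = 12; h[2] = 6×2 + 1×1 = 13; h[3] = 1×2 = 2

[3, 6, 1]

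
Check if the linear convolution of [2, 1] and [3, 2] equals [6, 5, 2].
Recompute linear convolution of [2, 1] and [3, 2]: y[0] = 2×3 = 6; y[1] = 2×2 + 1×3 = 7; y[2] = 1×2 = 2 → [6, 7, 2]. Compare to given [6, 5, 2]: they differ at index 1: given 5, correct 7, so answer: No

No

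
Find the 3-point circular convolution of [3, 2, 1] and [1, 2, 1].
Use y[k] = Σ_j x[j]·h[(k-j) mod 3]. y[0] = 3×1 + 2×1 + 1×2 = 7; y[1] = 3×2 + 2×1 + 1×1 = 9; y[2] = 3×1 + 2×2 + 1×1 = 8. Result: [7, 9, 8]

[7, 9, 8]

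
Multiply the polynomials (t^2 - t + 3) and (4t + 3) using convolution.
Ascending coefficients: a = [3, -1, 1], b = [3, 4]. c[0] = 3×3 = 9; c[1] = 3×4 + -1×3 = 9; c[2] = -1×4 + 1×3 = -1; c[3] = 1×4 = 4. Result coefficients: [9, 9, -1, 4] → 4t^3 - t^2 + 9t + 9

4t^3 - t^2 + 9t + 9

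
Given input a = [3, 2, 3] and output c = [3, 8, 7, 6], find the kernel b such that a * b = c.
Output length 4 = len(a) + len(b) - 1 ⇒ len(b) = 2. Solve b forward using b[k] = (c[k] - Σ_{i≥1} a[i]·b[k-i]) / a[0]: b[0] = c[0] / a[0] = 3 / 3 = 1; b[1] = (c[1] - 2×1) / a[0] = (8 - 2×1) / 3 = 2. So b = [1, 2]. Forward-check [3, 2, 3] * [1, 2]: c[0] = 3×1 = 3; c[1] = 3×2 + 2×1 = 8; c[2] = 2×2 + 3×1 = 7; c[3] = 3×2 = 6 → [3, 8, 7, 6] ✓

[1, 2]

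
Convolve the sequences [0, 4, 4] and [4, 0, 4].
y[0] = 0×4 = 0; y[1] = 0×0 + 4×4 = 16; y[2] = 0×4 + 4×0 + 4×4 = 16; y[3] = 4×4 + 4×0 = 16; y[4] = 4×4 = 16

[0, 16, 16, 16, 16]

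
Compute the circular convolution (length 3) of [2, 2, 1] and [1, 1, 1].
Use y[k] = Σ_j x[j]·h[(k-j) mod 3]. y[0] = 2×1 + 2×1 + 1×1 = 5; y[1] = 2×1 + 2×1 + 1×1 = 5; y[2] = 2×1 + 2×1 + 1×1 = 5. Result: [5, 5, 5]

[5, 5, 5]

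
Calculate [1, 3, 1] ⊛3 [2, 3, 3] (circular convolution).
Use y[k] = Σ_j x[j]·h[(k-j) mod 3]. y[0] = 1×2 + 3×3 + 1×3 = 14; y[1] = 1×3 + 3×2 + 1×3 = 12; y[2] = 1×3 + 3×3 + 1×2 = 14. Result: [14, 12, 14]

[14, 12, 14]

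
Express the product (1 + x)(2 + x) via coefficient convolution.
Ascending coefficients: a = [1, 1], b = [2, 1]. c[0] = 1×2 = 2; c[1] = 1×1 + 1×2 = 3; c[2] = 1×1 = 1. Result coefficients: [2, 3, 1] → 2 + 3x + x^2

2 + 3x + x^2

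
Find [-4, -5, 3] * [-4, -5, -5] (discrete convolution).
y[0] = -4×-4 = 16; y[1] = -4×-5 + -5×-4 = 40; y[2] = -4×-5 + -5×-5 + 3×-4 = 33; y[3] = -5×-5 + 3×-5 = 10; y[4] = 3×-5 = -15

[16, 40, 33, 10, -15]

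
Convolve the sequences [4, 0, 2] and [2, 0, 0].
y[0] = 4×2 = 8; y[1] = 4×0 + 0×2 = 0; y[2] = 4×0 + 0×0 + 2×2 = 4; y[3] = 0×0 + 2×0 = 0; y[4] = 2×0 = 0

[8, 0, 4, 0, 0]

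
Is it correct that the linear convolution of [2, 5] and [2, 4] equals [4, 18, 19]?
Recompute linear convolution of [2, 5] and [2, 4]: y[0] = 2×2 = 4; y[1] = 2×4 + 5×2 = 18; y[2] = 5×4 = 20 → [4, 18, 20]. Compare to given [4, 18, 19]: they differ at index 2: given 19, correct 20, so answer: No

No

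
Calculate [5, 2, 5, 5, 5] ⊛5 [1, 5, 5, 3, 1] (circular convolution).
Use y[k] = Σ_j s[j]·t[(k-j) mod 5]. y[0] = 5×1 + 2×1 + 5×3 + 5×5 + 5×5 = 72; y[1] = 5×5 + 2×1 + 5×1 + 5×3 + 5×5 = 72; y[2] = 5×5 + 2×5 + 5×1 + 5×1 + 5×3 = 60; y[3] = 5×3 + 2×5 + 5×5 + 5×1 + 5×1 = 60; y[4] = 5×1 + 2×3 + 5×5 + 5×5 + 5×1 = 66. Result: [72, 72, 60, 60, 66]

[72, 72, 60, 60, 66]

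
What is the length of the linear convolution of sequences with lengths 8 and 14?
Linear/full convolution length: m + n - 1 = 8 + 14 - 1 = 21

21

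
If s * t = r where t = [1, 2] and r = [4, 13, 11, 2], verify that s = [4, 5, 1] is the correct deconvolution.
Forward-compute [4, 5, 1] * [1, 2]: r[0] = 4×1 = 4; r[1] = 4×2 + 5×1 = 13; r[2] = 5×2 + 1×1 = 11; r[3] = 1×2 = 2 → [4, 13, 11, 2]. Matches given r = [4, 13, 11, 2], so verified.

Verified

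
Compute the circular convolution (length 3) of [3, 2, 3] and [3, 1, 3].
Use y[k] = Σ_j u[j]·v[(k-j) mod 3]. y[0] = 3×3 + 2×3 + 3×1 = 18; y[1] = 3×1 + 2×3 + 3×3 = 18; y[2] = 3×3 + 2×1 + 3×3 = 20. Result: [18, 18, 20]

[18, 18, 20]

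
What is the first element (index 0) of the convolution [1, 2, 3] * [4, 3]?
Use y[k] = Σ_i a[i]·b[k-i] at k=0. y[0] = 1×4 = 4

4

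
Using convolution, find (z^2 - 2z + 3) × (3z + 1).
Ascending coefficients: a = [3, -2, 1], b = [1, 3]. c[0] = 3×1 = 3; c[1] = 3×3 + -2×1 = 7; c[2] = -2×3 + 1×1 = -5; c[3] = 1×3 = 3. Result coefficients: [3, 7, -5, 3] → 3z^3 - 5z^2 + 7z + 3

3z^3 - 5z^2 + 7z + 3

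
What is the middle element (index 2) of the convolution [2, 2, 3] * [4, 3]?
Use y[k] = Σ_i a[i]·b[k-i] at k=2. y[2] = 2×3 + 3×4 = 18

18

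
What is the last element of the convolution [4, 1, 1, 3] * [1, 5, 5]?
Use y[k] = Σ_i a[i]·b[k-i] at k=5. y[5] = 3×5 = 15

15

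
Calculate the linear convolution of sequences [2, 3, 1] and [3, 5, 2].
y[0] = 2×3 = 6; y[1] = 2×5 + 3×3 = 19; y[2] = 2×2 + 3×5 + 1×3 = 22; y[3] = 3×2 + 1×5 = 11; y[4] = 1×2 = 2

[6, 19, 22, 11, 2]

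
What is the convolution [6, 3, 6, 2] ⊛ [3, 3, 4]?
y[0] = 6×3 = 18; y[1] = 6×3 + 3×3 = 27; y[2] = 6×4 + 3×3 + 6×3 = 51; y[3] = 3×4 + 6×3 + 2×3 = 36; y[4] = 6×4 + 2×3 = 30; y[5] = 2×4 = 8

[18, 27, 51, 36, 30, 8]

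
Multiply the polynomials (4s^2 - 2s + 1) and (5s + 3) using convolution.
Ascending coefficients: a = [1, -2, 4], b = [3, 5]. c[0] = 1×3 = 3; c[1] = 1×5 + -2×3 = -1; c[2] = -2×5 + 4×3 = 2; c[3] = 4×5 = 20. Result coefficients: [3, -1, 2, 20] → 20s^3 + 2s^2 - s + 3

20s^3 + 2s^2 - s + 3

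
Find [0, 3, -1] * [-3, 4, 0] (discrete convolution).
y[0] = 0×-3 = 0; y[1] = 0×4 + 3×-3 = -9; y[2] = 0×0 + 3×4 + -1×-3 = 15; y[3] = 3×0 + -1×4 = -4; y[4] = -1×0 = 0

[0, -9, 15, -4, 0]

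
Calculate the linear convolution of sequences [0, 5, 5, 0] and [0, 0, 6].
y[0] = 0×0 = 0; y[1] = 0×0 + 5×0 = 0; y[2] = 0×6 + 5×0 + 5×0 = 0; y[3] = 5×6 + 5×0 + 0×0 = 30; y[4] = 5×6 + 0×0 = 30; y[5] = 0×6 = 0

[0, 0, 0, 30, 30, 0]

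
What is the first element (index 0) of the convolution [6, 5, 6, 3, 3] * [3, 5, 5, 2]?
Use y[k] = Σ_i a[i]·b[k-i] at k=0. y[0] = 6×3 = 18

18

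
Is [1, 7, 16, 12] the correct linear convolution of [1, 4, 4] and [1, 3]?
Recompute linear convolution of [1, 4, 4] and [1, 3]: y[0] = 1×1 = 1; y[1] = 1×3 + 4×1 = 7; y[2] = 4×3 + 4×1 = 16; y[3] = 4×3 = 12 → [1, 7, 16, 12]. Given [1, 7, 16, 12] matches, so answer: Yes

Yes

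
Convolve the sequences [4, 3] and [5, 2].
y[0] = 4×5 = 20; y[1] = 4×2 + 3×5 = 23; y[2] = 3×2 = 6

[20, 23, 6]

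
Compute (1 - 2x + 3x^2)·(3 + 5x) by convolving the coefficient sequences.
Ascending coefficients: a = [1, -2, 3], b = [3, 5]. c[0] = 1×3 = 3; c[1] = 1×5 + -2×3 = -1; c[2] = -2×5 + 3×3 = -1; c[3] = 3×5 = 15. Result coefficients: [3, -1, -1, 15] → 3 - x - x^2 + 15x^3

3 - x - x^2 + 15x^3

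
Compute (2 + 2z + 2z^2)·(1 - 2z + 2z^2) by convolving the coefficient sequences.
Ascending coefficients: a = [2, 2, 2], b = [1, -2, 2]. c[0] = 2×1 = 2; c[1] = 2×-2 + 2×1 = -2; c[2] = 2×2 + 2×-2 + 2×1 = 2; c[3] = 2×2 + 2×-2 = 0; c[4] = 2×2 = 4. Result coefficients: [2, -2, 2, 0, 4] → 2 - 2z + 2z^2 + 4z^4

2 - 2z + 2z^2 + 4z^4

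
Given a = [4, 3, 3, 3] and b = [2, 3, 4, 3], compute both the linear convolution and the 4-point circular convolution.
Linear: y_lin[0] = 4×2 = 8; y_lin[1] = 4×3 + 3×2 = 18; y_lin[2] = 4×4 + 3×3 + 3×2 = 31; y_lin[3] = 4×3 + 3×4 + 3×3 + 3×2 = 39; y_lin[4] = 3×3 + 3×4 + 3×3 = 30; y_lin[5] = 3×3 + 3×4 = 21; y_lin[6] = 3×3 = 9 → [8, 18, 31, 39, 30, 21, 9]. Circular (length 4): y[0] = 4×2 + 3×3 + 3×4 + 3×3 = 38; y[1] = 4×3 + 3×2 + 3×3 + 3×4 = 39; y[2] = 4×4 + 3×3 + 3×2 + 3×3 = 40; y[3] = 4×3 + 3×4 + 3×3 + 3×2 = 39 → [38, 39, 40, 39]

Linear: [8, 18, 31, 39, 30, 21, 9], Circular: [38, 39, 40, 39]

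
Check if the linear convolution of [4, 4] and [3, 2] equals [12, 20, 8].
Recompute linear convolution of [4, 4] and [3, 2]: y[0] = 4×3 = 12; y[1] = 4×2 + 4×3 = 20; y[2] = 4×2 = 8 → [12, 20, 8]. Given [12, 20, 8] matches, so answer: Yes

Yes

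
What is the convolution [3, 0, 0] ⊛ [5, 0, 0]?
y[0] = 3×5 = 15; y[1] = 3×0 + 0×5 = 0; y[2] = 3×0 + 0×0 + 0×5 = 0; y[3] = 0×0 + 0×0 = 0; y[4] = 0×0 = 0

[15, 0, 0, 0, 0]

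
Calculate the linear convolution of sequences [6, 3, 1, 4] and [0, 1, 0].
y[0] = 6×0 = 0; y[1] = 6×1 + 3×0 = 6; y[2] = 6×0 + 3×1 + 1×0 = 3; y[3] = 3×0 + 1×1 + 4×0 = 1; y[4] = 1×0 + 4×1 = 4; y[5] = 4×0 = 0

[0, 6, 3, 1, 4, 0]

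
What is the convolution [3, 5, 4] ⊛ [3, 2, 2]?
y[0] = 3×3 = 9; y[1] = 3×2 + 5×3 = 21; y[2] = 3×2 + 5×2 + 4×3 = 28; y[3] = 5×2 + 4×2 = 18; y[4] = 4×2 = 8

[9, 21, 28, 18, 8]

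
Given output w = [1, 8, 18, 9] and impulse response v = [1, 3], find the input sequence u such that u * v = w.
Deconvolve w=[1, 8, 18, 9] by v=[1, 3]. Since v[0]=1, solve forward: u[0] = w[0] / 1 = 1; u[1] = (w[1] - 1×3) / 1 = 5; u[2] = (w[2] - 5×3) / 1 = 3. So u = [1, 5, 3]. Check by forward convolution: w[0] = 1×1 = 1; w[1] = 1×3 + 5×1 = 8; w[2] = 5×3 + 3×1 = 18; w[3] = 3×3 = 9

[1, 5, 3]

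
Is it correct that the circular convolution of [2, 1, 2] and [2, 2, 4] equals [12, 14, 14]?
Recompute circular convolution of [2, 1, 2] and [2, 2, 4]: y[0] = 2×2 + 1×4 + 2×2 = 12; y[1] = 2×2 + 1×2 + 2×4 = 14; y[2] = 2×4 + 1×2 + 2×2 = 14 → [12, 14, 14]. Given [12, 14, 14] matches, so answer: Yes

Yes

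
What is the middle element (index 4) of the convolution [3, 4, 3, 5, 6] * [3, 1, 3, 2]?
Use y[k] = Σ_i a[i]·b[k-i] at k=4. y[4] = 4×2 + 3×3 + 5×1 + 6×3 = 40

40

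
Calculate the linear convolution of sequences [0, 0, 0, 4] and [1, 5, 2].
y[0] = 0×1 = 0; y[1] = 0×5 + 0×1 = 0; y[2] = 0×2 + 0×5 + 0×1 = 0; y[3] = 0×2 + 0×5 + 4×1 = 4; y[4] = 0×2 + 4×5 = 20; y[5] = 4×2 = 8

[0, 0, 0, 4, 20, 8]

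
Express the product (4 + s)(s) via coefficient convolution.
Ascending coefficients: a = [4, 1], b = [0, 1]. c[0] = 4×0 = 0; c[1] = 4×1 + 1×0 = 4; c[2] = 1×1 = 1. Result coefficients: [0, 4, 1] → 4s + s^2

4s + s^2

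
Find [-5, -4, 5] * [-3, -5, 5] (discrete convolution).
y[0] = -5×-3 = 15; y[1] = -5×-5 + -4×-3 = 37; y[2] = -5×5 + -4×-5 + 5×-3 = -20; y[3] = -4×5 + 5×-5 = -45; y[4] = 5×5 = 25

[15, 37, -20, -45, 25]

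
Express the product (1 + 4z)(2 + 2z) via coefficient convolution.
Ascending coefficients: a = [1, 4], b = [2, 2]. c[0] = 1×2 = 2; c[1] = 1×2 + 4×2 = 10; c[2] = 4×2 = 8. Result coefficients: [2, 10, 8] → 2 + 10z + 8z^2

2 + 10z + 8z^2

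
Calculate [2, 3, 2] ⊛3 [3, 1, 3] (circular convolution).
Use y[k] = Σ_j s[j]·t[(k-j) mod 3]. y[0] = 2×3 + 3×3 + 2×1 = 17; y[1] = 2×1 + 3×3 + 2×3 = 17; y[2] = 2×3 + 3×1 + 2×3 = 15. Result: [17, 17, 15]

[17, 17, 15]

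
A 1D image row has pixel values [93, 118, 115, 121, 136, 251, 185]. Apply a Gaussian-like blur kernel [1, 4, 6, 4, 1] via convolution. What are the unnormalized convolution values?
Convolve image row [93, 118, 115, 121, 136, 251, 185] with kernel [1, 4, 6, 4, 1]: y[0] = 93×1 = 93; y[1] = 93×4 + 118×1 = 490; y[2] = 93×6 + 118×4 + 115×1 = 1145; y[3] = 93×4 + 118×6 + 115×4 + 121×1 = 1661; y[4] = 93×1 + 118×4 + 115×6 + 121×4 + 136×1 = 1875; y[5] = 118×1 + 115×4 + 121×6 + 136×4 + 251×1 = 2099; y[6] = 115×1 + 121×4 + 136×6 + 251×4 + 185×1 = 2604; y[7] = 121×1 + 136×4 + 251×6 + 185×4 = 2911; y[8] = 136×1 + 251×4 + 185×6 = 2250; y[9] = 251×1 + 185×4 = 991; y[10] = 185×1 = 185 → [93, 490, 1145, 1661, 1875, 2099, 2604, 2911, 2250, 991, 185]. Normalization factor = sum(kernel) = 16.

[93, 490, 1145, 1661, 1875, 2099, 2604, 2911, 2250, 991, 185]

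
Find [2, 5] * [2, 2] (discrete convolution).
y[0] = 2×2 = 4; y[1] = 2×2 + 5×2 = 14; y[2] = 5×2 = 10

[4, 14, 10]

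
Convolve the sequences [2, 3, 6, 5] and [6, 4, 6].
y[0] = 2×6 = 12; y[1] = 2×4 + 3×6 = 26; y[2] = 2×6 + 3×4 + 6×6 = 60; y[3] = 3×6 + 6×4 + 5×6 = 72; y[4] = 6×6 + 5×4 = 56; y[5] = 5×6 = 30

[12, 26, 60, 72, 56, 30]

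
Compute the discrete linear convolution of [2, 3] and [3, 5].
y[0] = 2×3 = 6; y[1] = 2×5 + 3×3 = 19; y[2] = 3×5 = 15

[6, 19, 15]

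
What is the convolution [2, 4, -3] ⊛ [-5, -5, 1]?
y[0] = 2×-5 = -10; y[1] = 2×-5 + 4×-5 = -30; y[2] = 2×1 + 4×-5 + -3×-5 = -3; y[3] = 4×1 + -3×-5 = 19; y[4] = -3×1 = -3

[-10, -30, -3, 19, -3]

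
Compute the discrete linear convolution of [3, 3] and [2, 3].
y[0] = 3×2 = 6; y[1] = 3×3 + 3×2 = 15; y[2] = 3×3 = 9

[6, 15, 9]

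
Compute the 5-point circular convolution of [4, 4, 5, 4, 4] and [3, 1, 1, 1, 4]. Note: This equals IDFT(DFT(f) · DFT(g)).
Either evaluate y[k] = Σ_j f[j]·g[(k-j) mod 5] directly, or use IDFT(DFT(f) · DFT(g)). y[0] = 4×3 + 4×4 + 5×1 + 4×1 + 4×1 = 41; y[1] = 4×1 + 4×3 + 5×4 + 4×1 + 4×1 = 44; y[2] = 4×1 + 4×1 + 5×3 + 4×4 + 4×1 = 43; y[3] = 4×1 + 4×1 + 5×1 + 4×3 + 4×4 = 41; y[4] = 4×4 + 4×1 + 5×1 + 4×1 + 4×3 = 41. Result: [41, 44, 43, 41, 41]

[41, 44, 43, 41, 41]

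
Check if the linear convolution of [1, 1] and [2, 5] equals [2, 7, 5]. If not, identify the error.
Recompute linear convolution of [1, 1] and [2, 5]: y[0] = 1×2 = 2; y[1] = 1×5 + 1×2 = 7; y[2] = 1×5 = 5 → [2, 7, 5]. Given [2, 7, 5] matches, so answer: Yes

Yes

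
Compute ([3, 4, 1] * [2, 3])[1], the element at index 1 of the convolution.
Use y[k] = Σ_i a[i]·b[k-i] at k=1. y[1] = 3×3 + 4×2 = 17

17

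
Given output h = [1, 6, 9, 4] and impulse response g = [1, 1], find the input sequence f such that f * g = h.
Deconvolve h=[1, 6, 9, 4] by g=[1, 1]. Since g[0]=1, solve forward: f[0] = h[0] / 1 = 1; f[1] = (h[1] - 1×1) / 1 = 5; f[2] = (h[2] - 5×1) / 1 = 4. So f = [1, 5, 4]. Check by forward convolution: h[0] = 1×1 = 1; h[1] = 1×1 + 5×1 = 6; h[2] = 5×1 + 4×1 = 9; h[3] = 4×1 = 4

[1, 5, 4]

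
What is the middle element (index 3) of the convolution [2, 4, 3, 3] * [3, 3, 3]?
Use y[k] = Σ_i a[i]·b[k-i] at k=3. y[3] = 4×3 + 3×3 + 3×3 = 30

30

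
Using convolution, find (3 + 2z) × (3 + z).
Ascending coefficients: a = [3, 2], b = [3, 1]. c[0] = 3×3 = 9; c[1] = 3×1 + 2×3 = 9; c[2] = 2×1 = 2. Result coefficients: [9, 9, 2] → 9 + 9z + 2z^2

9 + 9z + 2z^2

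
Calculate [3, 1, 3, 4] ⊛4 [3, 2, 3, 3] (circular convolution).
Use y[k] = Σ_j f[j]·g[(k-j) mod 4]. y[0] = 3×3 + 1×3 + 3×3 + 4×2 = 29; y[1] = 3×2 + 1×3 + 3×3 + 4×3 = 30; y[2] = 3×3 + 1×2 + 3×3 + 4×3 = 32; y[3] = 3×3 + 1×3 + 3×2 + 4×3 = 30. Result: [29, 30, 32, 30]

[29, 30, 32, 30]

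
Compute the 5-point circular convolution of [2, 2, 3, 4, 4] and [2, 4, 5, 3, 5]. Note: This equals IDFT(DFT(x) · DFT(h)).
Either evaluate y[k] = Σ_j x[j]·h[(k-j) mod 5] directly, or use IDFT(DFT(x) · DFT(h)). y[0] = 2×2 + 2×5 + 3×3 + 4×5 + 4×4 = 59; y[1] = 2×4 + 2×2 + 3×5 + 4×3 + 4×5 = 59; y[2] = 2×5 + 2×4 + 3×2 + 4×5 + 4×3 = 56; y[3] = 2×3 + 2×5 + 3×4 + 4×2 + 4×5 = 56; y[4] = 2×5 + 2×3 + 3×5 + 4×4 + 4×2 = 55. Result: [59, 59, 56, 56, 55]

[59, 59, 56, 56, 55]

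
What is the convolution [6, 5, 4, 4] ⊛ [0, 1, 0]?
y[0] = 6×0 = 0; y[1] = 6×1 + 5×0 = 6; y[2] = 6×0 + 5×1 + 4×0 = 5; y[3] = 5×0 + 4×1 + 4×0 = 4; y[4] = 4×0 + 4×1 = 4; y[5] = 4×0 = 0

[0, 6, 5, 4, 4, 0]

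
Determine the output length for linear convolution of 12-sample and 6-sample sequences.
Linear/full convolution length: m + n - 1 = 12 + 6 - 1 = 17

17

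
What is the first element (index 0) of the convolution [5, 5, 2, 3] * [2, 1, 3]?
Use y[k] = Σ_i a[i]·b[k-i] at k=0. y[0] = 5×2 = 10

10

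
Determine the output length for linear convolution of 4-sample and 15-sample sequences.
Linear/full convolution length: m + n - 1 = 4 + 15 - 1 = 18

18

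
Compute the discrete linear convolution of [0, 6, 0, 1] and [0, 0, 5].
y[0] = 0×0 = 0; y[1] = 0×0 + 6×0 = 0; y[2] = 0×5 + 6×0 + 0×0 = 0; y[3] = 6×5 + 0×0 + 1×0 = 30; y[4] = 0×5 + 1×0 = 0; y[5] = 1×5 = 5

[0, 0, 0, 30, 0, 5]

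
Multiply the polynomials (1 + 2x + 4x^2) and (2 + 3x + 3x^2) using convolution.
Ascending coefficients: a = [1, 2, 4], b = [2, 3, 3]. c[0] = 1×2 = 2; c[1] = 1×3 + 2×2 = 7; c[2] = 1×3 + 2×3 + 4×2 = 17; c[3] = 2×3 + 4×3 = 18; c[4] = 4×3 = 12. Result coefficients: [2, 7, 17, 18, 12] → 2 + 7x + 17x^2 + 18x^3 + 12x^4

2 + 7x + 17x^2 + 18x^3 + 12x^4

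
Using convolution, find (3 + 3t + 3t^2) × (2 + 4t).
Ascending coefficients: a = [3, 3, 3], b = [2, 4]. c[0] = 3×2 = 6; c[1] = 3×4 + 3×2 = 18; c[2] = 3×4 + 3×2 = 18; c[3] = 3×4 = 12. Result coefficients: [6, 18, 18, 12] → 6 + 18t + 18t^2 + 12t^3

6 + 18t + 18t^2 + 12t^3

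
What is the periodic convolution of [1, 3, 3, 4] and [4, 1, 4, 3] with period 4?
Use y[k] = Σ_j x[j]·h[(k-j) mod 4]. y[0] = 1×4 + 3×3 + 3×4 + 4×1 = 29; y[1] = 1×1 + 3×4 + 3×3 + 4×4 = 38; y[2] = 1×4 + 3×1 + 3×4 + 4×3 = 31; y[3] = 1×3 + 3×4 + 3×1 + 4×4 = 34. Result: [29, 38, 31, 34]

[29, 38, 31, 34]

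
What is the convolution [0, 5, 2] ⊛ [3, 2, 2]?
y[0] = 0×3 = 0; y[1] = 0×2 + 5×3 = 15; y[2] = 0×2 + 5×2 + 2×3 = 16; y[3] = 5×2 + 2×2 = 14; y[4] = 2×2 = 4

[0, 15, 16, 14, 4]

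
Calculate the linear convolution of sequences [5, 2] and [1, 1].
y[0] = 5×1 = 5; y[1] = 5×1 + 2×1 = 7; y[2] = 2×1 = 2

[5, 7, 2]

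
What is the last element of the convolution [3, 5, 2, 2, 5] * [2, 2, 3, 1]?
Use y[k] = Σ_i a[i]·b[k-i] at k=7. y[7] = 5×1 = 5

5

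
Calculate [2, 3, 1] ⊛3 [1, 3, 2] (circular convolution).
Use y[k] = Σ_j a[j]·b[(k-j) mod 3]. y[0] = 2×1 + 3×2 + 1×3 = 11; y[1] = 2×3 + 3×1 + 1×2 = 11; y[2] = 2×2 + 3×3 + 1×1 = 14. Result: [11, 11, 14]

[11, 11, 14]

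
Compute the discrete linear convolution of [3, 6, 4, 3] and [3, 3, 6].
y[0] = 3×3 = 9; y[1] = 3×3 + 6×3 = 27; y[2] = 3×6 + 6×3 + 4×3 = 48; y[3] = 6×6 + 4×3 + 3×3 = 57; y[4] = 4×6 + 3×3 = 33; y[5] = 3×6 = 18

[9, 27, 48, 57, 33, 18]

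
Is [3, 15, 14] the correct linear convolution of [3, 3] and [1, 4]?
Recompute linear convolution of [3, 3] and [1, 4]: y[0] = 3×1 = 3; y[1] = 3×4 + 3×1 = 15; y[2] = 3×4 = 12 → [3, 15, 12]. Compare to given [3, 15, 14]: they differ at index 2: given 14, correct 12, so answer: No

No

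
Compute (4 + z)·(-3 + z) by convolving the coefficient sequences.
Ascending coefficients: a = [4, 1], b = [-3, 1]. c[0] = 4×-3 = -12; c[1] = 4×1 + 1×-3 = 1; c[2] = 1×1 = 1. Result coefficients: [-12, 1, 1] → -12 + z + z^2

-12 + z + z^2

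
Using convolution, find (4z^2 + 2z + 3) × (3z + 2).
Ascending coefficients: a = [3, 2, 4], b = [2, 3]. c[0] = 3×2 = 6; c[1] = 3×3 + 2×2 = 13; c[2] = 2×3 + 4×2 = 14; c[3] = 4×3 = 12. Result coefficients: [6, 13, 14, 12] → 12z^3 + 14z^2 + 13z + 6

12z^3 + 14z^2 + 13z + 6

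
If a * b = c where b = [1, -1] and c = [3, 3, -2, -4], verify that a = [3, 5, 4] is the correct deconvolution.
Forward-compute [3, 5, 4] * [1, -1]: c[0] = 3×1 = 3; c[1] = 3×-1 + 5×1 = 2; c[2] = 5×-1 + 4×1 = -1; c[3] = 4×-1 = -4 → [3, 2, -1, -4]. Does not match given c = [3, 3, -2, -4].

Not verified. [3, 5, 4] * [1, -1] = [3, 2, -1, -4], which differs from [3, 3, -2, -4] at index 1.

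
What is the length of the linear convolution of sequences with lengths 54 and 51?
Linear/full convolution length: m + n - 1 = 54 + 51 - 1 = 104

104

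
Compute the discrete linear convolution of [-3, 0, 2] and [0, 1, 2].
y[0] = -3×0 = 0; y[1] = -3×1 + 0×0 = -3; y[2] = -3×2 + 0×1 + 2×0 = -6; y[3] = 0×2 + 2×1 = 2; y[4] = 2×2 = 4

[0, -3, -6, 2, 4]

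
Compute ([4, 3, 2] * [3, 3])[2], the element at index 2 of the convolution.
Use y[k] = Σ_i a[i]·b[k-i] at k=2. y[2] = 3×3 + 2×3 = 15

15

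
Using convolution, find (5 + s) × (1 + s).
Ascending coefficients: a = [5, 1], b = [1, 1]. c[0] = 5×1 = 5; c[1] = 5×1 + 1×1 = 6; c[2] = 1×1 = 1. Result coefficients: [5, 6, 1] → 5 + 6s + s^2

5 + 6s + s^2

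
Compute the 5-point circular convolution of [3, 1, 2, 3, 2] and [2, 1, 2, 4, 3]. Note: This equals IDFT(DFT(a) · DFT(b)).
Either evaluate y[k] = Σ_j a[j]·b[(k-j) mod 5] directly, or use IDFT(DFT(a) · DFT(b)). y[0] = 3×2 + 1×3 + 2×4 + 3×2 + 2×1 = 25; y[1] = 3×1 + 1×2 + 2×3 + 3×4 + 2×2 = 27; y[2] = 3×2 + 1×1 + 2×2 + 3×3 + 2×4 = 28; y[3] = 3×4 + 1×2 + 2×1 + 3×2 + 2×3 = 28; y[4] = 3×3 + 1×4 + 2×2 + 3×1 + 2×2 = 24. Result: [25, 27, 28, 28, 24]

[25, 27, 28, 28, 24]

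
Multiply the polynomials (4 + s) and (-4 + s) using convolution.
Ascending coefficients: a = [4, 1], b = [-4, 1]. c[0] = 4×-4 = -16; c[1] = 4×1 + 1×-4 = 0; c[2] = 1×1 = 1. Result coefficients: [-16, 0, 1] → -16 + s^2

-16 + s^2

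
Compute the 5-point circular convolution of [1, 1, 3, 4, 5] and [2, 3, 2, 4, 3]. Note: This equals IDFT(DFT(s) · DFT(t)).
Either evaluate y[k] = Σ_j s[j]·t[(k-j) mod 5] directly, or use IDFT(DFT(s) · DFT(t)). y[0] = 1×2 + 1×3 + 3×4 + 4×2 + 5×3 = 40; y[1] = 1×3 + 1×2 + 3×3 + 4×4 + 5×2 = 40; y[2] = 1×2 + 1×3 + 3×2 + 4×3 + 5×4 = 43; y[3] = 1×4 + 1×2 + 3×3 + 4×2 + 5×3 = 38; y[4] = 1×3 + 1×4 + 3×2 + 4×3 + 5×2 = 35. Result: [40, 40, 43, 38, 35]

[40, 40, 43, 38, 35]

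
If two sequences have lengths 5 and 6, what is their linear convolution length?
Linear/full convolution length: m + n - 1 = 5 + 6 - 1 = 10

10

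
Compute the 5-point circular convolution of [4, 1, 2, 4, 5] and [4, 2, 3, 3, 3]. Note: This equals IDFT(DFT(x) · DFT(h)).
Either evaluate y[k] = Σ_j x[j]·h[(k-j) mod 5] directly, or use IDFT(DFT(x) · DFT(h)). y[0] = 4×4 + 1×3 + 2×3 + 4×3 + 5×2 = 47; y[1] = 4×2 + 1×4 + 2×3 + 4×3 + 5×3 = 45; y[2] = 4×3 + 1×2 + 2×4 + 4×3 + 5×3 = 49; y[3] = 4×3 + 1×3 + 2×2 + 4×4 + 5×3 = 50; y[4] = 4×3 + 1×3 + 2×3 + 4×2 + 5×4 = 49. Result: [47, 45, 49, 50, 49]

[47, 45, 49, 50, 49]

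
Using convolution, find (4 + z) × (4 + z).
Ascending coefficients: a = [4, 1], b = [4, 1]. c[0] = 4×4 = 16; c[1] = 4×1 + 1×4 = 8; c[2] = 1×1 = 1. Result coefficients: [16, 8, 1] → 16 + 8z + z^2

16 + 8z + z^2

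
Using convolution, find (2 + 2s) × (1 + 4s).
Ascending coefficients: a = [2, 2], b = [1, 4]. c[0] = 2×1 = 2; c[1] = 2×4 + 2×1 = 10; c[2] = 2×4 = 8. Result coefficients: [2, 10, 8] → 2 + 10s + 8s^2

2 + 10s + 8s^2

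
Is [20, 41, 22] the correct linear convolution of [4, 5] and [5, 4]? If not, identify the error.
Recompute linear convolution of [4, 5] and [5, 4]: y[0] = 4×5 = 20; y[1] = 4×4 + 5×5 = 41; y[2] = 5×4 = 20 → [20, 41, 20]. Compare to given [20, 41, 22]: they differ at index 2: given 22, correct 20, so answer: No

No. Error at index 2: given 22, correct 20.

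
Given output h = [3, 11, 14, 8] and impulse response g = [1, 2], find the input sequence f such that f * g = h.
Deconvolve h=[3, 11, 14, 8] by g=[1, 2]. Since g[0]=1, solve forward: f[0] = h[0] / 1 = 3; f[1] = (h[1] - 3×2) / 1 = 5; f[2] = (h[2] - 5×2) / 1 = 4. So f = [3, 5, 4]. Check by forward convolution: h[0] = 3×1 = 3; h[1] = 3×2 + 5×1 = 11; h[2] = 5×2 + 4×1 = 14; h[3] = 4×2 = 8

[3, 5, 4]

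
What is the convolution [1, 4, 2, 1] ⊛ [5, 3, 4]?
y[0] = 1×5 = 5; y[1] = 1×3 + 4×5 = 23; y[2] = 1×4 + 4×3 + 2×5 = 26; y[3] = 4×4 + 2×3 + 1×5 = 27; y[4] = 2×4 + 1×3 = 11; y[5] = 1×4 = 4

[5, 23, 26, 27, 11, 4]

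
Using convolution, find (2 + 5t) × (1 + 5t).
Ascending coefficients: a = [2, 5], b = [1, 5]. c[0] = 2×1 = 2; c[1] = 2×5 + 5×1 = 15; c[2] = 5×5 = 25. Result coefficients: [2, 15, 25] → 2 + 15t + 25t^2

2 + 15t + 25t^2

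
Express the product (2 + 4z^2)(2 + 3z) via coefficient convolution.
Ascending coefficients: a = [2, 0, 4], b = [2, 3]. c[0] = 2×2 = 4; c[1] = 2×3 + 0×2 = 6; c[2] = 0×3 + 4×2 = 8; c[3] = 4×3 = 12. Result coefficients: [4, 6, 8, 12] → 4 + 6z + 8z^2 + 12z^3

4 + 6z + 8z^2 + 12z^3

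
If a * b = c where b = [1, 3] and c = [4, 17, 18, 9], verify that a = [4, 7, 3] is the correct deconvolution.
Forward-compute [4, 7, 3] * [1, 3]: c[0] = 4×1 = 4; c[1] = 4×3 + 7×1 = 19; c[2] = 7×3 + 3×1 = 24; c[3] = 3×3 = 9 → [4, 19, 24, 9]. Does not match given c = [4, 17, 18, 9].

Not verified. [4, 7, 3] * [1, 3] = [4, 19, 24, 9], which differs from [4, 17, 18, 9] at index 1.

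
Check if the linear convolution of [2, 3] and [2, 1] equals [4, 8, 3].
Recompute linear convolution of [2, 3] and [2, 1]: y[0] = 2×2 = 4; y[1] = 2×1 + 3×2 = 8; y[2] = 3×1 = 3 → [4, 8, 3]. Given [4, 8, 3] matches, so answer: Yes

Yes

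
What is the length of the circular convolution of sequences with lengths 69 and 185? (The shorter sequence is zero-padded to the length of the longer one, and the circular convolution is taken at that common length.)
Circular convolution (zero-padding the shorter input) has length max(m, n) = max(69, 185) = 185

185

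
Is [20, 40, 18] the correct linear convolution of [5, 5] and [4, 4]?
Recompute linear convolution of [5, 5] and [4, 4]: y[0] = 5×4 = 20; y[1] = 5×4 + 5×4 = 40; y[2] = 5×4 = 20 → [20, 40, 20]. Compare to given [20, 40, 18]: they differ at index 2: given 18, correct 20, so answer: No

No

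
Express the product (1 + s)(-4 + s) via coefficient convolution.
Ascending coefficients: a = [1, 1], b = [-4, 1]. c[0] = 1×-4 = -4; c[1] = 1×1 + 1×-4 = -3; c[2] = 1×1 = 1. Result coefficients: [-4, -3, 1] → -4 - 3s + s^2

-4 - 3s + s^2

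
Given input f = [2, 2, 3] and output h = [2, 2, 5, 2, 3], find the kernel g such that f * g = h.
Output length 5 = len(f) + len(g) - 1 ⇒ len(g) = 3. Solve g forward using g[k] = (h[k] - Σ_{i≥1} f[i]·g[k-i]) / f[0]: g[0] = h[0] / f[0] = 2 / 2 = 1; g[1] = (h[1] - 2×1) / f[0] = (2 - 2×1) / 2 = 0; g[2] = (h[2] - 2×0 - 3×1) / f[0] = (5 - 2×0 - 3×1) / 2 = 1. So g = [1, 0, 1]. Forward-check [2, 2, 3] * [1, 0, 1]: h[0] = 2×1 = 2; h[1] = 2×0 + 2×1 = 2; h[2] = 2×1 + 2×0 + 3×1 = 5; h[3] = 2×1 + 3×0 = 2; h[4] = 3×1 = 3 → [2, 2, 5, 2, 3] ✓

[1, 0, 1]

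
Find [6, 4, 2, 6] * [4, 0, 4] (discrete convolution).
y[0] = 6×4 = 24; y[1] = 6×0 + 4×4 = 16; y[2] = 6×4 + 4×0 + 2×4 = 32; y[3] = 4×4 + 2×0 + 6×4 = 40; y[4] = 2×4 + 6×0 = 8; y[5] = 6×4 = 24

[24, 16, 32, 40, 8, 24]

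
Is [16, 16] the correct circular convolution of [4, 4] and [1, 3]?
Recompute circular convolution of [4, 4] and [1, 3]: y[0] = 4×1 + 4×3 = 16; y[1] = 4×3 + 4×1 = 16 → [16, 16]. Given [16, 16] matches, so answer: Yes

Yes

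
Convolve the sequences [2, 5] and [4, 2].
y[0] = 2×4 = 8; y[1] = 2×2 + 5×4 = 24; y[2] = 5×2 = 10

[8, 24, 10]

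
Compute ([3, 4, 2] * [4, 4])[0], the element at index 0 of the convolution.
Use y[k] = Σ_i a[i]·b[k-i] at k=0. y[0] = 3×4 = 12

12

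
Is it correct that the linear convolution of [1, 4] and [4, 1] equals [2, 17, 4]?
Recompute linear convolution of [1, 4] and [4, 1]: y[0] = 1×4 = 4; y[1] = 1×1 + 4×4 = 17; y[2] = 4×1 = 4 → [4, 17, 4]. Compare to given [2, 17, 4]: they differ at index 0: given 2, correct 4, so answer: No

No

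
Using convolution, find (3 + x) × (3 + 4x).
Ascending coefficients: a = [3, 1], b = [3, 4]. c[0] = 3×3 = 9; c[1] = 3×4 + 1×3 = 15; c[2] = 1×4 = 4. Result coefficients: [9, 15, 4] → 9 + 15x + 4x^2

9 + 15x + 4x^2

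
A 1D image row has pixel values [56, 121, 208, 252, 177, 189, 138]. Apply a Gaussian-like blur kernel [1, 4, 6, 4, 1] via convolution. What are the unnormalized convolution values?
Convolve image row [56, 121, 208, 252, 177, 189, 138] with kernel [1, 4, 6, 4, 1]: y[0] = 56×1 = 56; y[1] = 56×4 + 121×1 = 345; y[2] = 56×6 + 121×4 + 208×1 = 1028; y[3] = 56×4 + 121×6 + 208×4 + 252×1 = 2034; y[4] = 56×1 + 121×4 + 208×6 + 252×4 + 177×1 = 2973; y[5] = 121×1 + 208×4 + 252×6 + 177×4 + 189×1 = 3362; y[6] = 208×1 + 252×4 + 177×6 + 189×4 + 138×1 = 3172; y[7] = 252×1 + 177×4 + 189×6 + 138×4 = 2646; y[8] = 177×1 + 189×4 + 138×6 = 1761; y[9] = 189×1 + 138×4 = 741; y[10] = 138×1 = 138 → [56, 345, 1028, 2034, 2973, 3362, 3172, 2646, 1761, 741, 138]. Normalization factor = sum(kernel) = 16.

[56, 345, 1028, 2034, 2973, 3362, 3172, 2646, 1761, 741, 138]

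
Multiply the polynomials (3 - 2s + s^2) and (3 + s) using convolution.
Ascending coefficients: a = [3, -2, 1], b = [3, 1]. c[0] = 3×3 = 9; c[1] = 3×1 + -2×3 = -3; c[2] = -2×1 + 1×3 = 1; c[3] = 1×1 = 1. Result coefficients: [9, -3, 1, 1] → 9 - 3s + s^2 + s^3

9 - 3s + s^2 + s^3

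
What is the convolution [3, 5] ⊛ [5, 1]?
y[0] = 3×5 = 15; y[1] = 3×1 + 5×5 = 28; y[2] = 5×1 = 5

[15, 28, 5]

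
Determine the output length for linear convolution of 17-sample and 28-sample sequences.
Linear/full convolution length: m + n - 1 = 17 + 28 - 1 = 44

44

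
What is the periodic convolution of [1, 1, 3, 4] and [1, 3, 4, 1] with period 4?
Use y[k] = Σ_j x[j]·h[(k-j) mod 4]. y[0] = 1×1 + 1×1 + 3×4 + 4×3 = 26; y[1] = 1×3 + 1×1 + 3×1 + 4×4 = 23; y[2] = 1×4 + 1×3 + 3×1 + 4×1 = 14; y[3] = 1×1 + 1×4 + 3×3 + 4×1 = 18. Result: [26, 23, 14, 18]

[26, 23, 14, 18]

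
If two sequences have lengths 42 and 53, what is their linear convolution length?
Linear/full convolution length: m + n - 1 = 42 + 53 - 1 = 94

94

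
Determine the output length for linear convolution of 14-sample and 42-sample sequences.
Linear/full convolution length: m + n - 1 = 14 + 42 - 1 = 55

55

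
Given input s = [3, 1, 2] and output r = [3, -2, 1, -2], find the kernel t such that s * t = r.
Output length 4 = len(s) + len(t) - 1 ⇒ len(t) = 2. Solve t forward using t[k] = (r[k] - Σ_{i≥1} s[i]·t[k-i]) / s[0]: t[0] = r[0] / s[0] = 3 / 3 = 1; t[1] = (r[1] - 1×1) / s[0] = (-2 - 1×1) / 3 = -1. So t = [1, -1]. Forward-check [3, 1, 2] * [1, -1]: r[0] = 3×1 = 3; r[1] = 3×-1 + 1×1 = -2; r[2] = 1×-1 + 2×1 = 1; r[3] = 2×-1 = -2 → [3, -2, 1, -2] ✓

[1, -1]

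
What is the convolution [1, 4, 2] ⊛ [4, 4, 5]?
y[0] = 1×4 = 4; y[1] = 1×4 + 4×4 = 20; y[2] = 1×5 + 4×4 + 2×4 = 29; y[3] = 4×5 + 2×4 = 28; y[4] = 2×5 = 10

[4, 20, 29, 28, 10]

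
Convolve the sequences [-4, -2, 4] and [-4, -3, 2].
y[0] = -4×-4 = 16; y[1] = -4×-3 + -2×-4 = 20; y[2] = -4×2 + -2×-3 + 4×-4 = -18; y[3] = -2×2 + 4×-3 = -16; y[4] = 4×2 = 8

[16, 20, -18, -16, 8]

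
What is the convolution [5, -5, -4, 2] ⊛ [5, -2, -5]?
y[0] = 5×5 = 25; y[1] = 5×-2 + -5×5 = -35; y[2] = 5×-5 + -5×-2 + -4×5 = -35; y[3] = -5×-5 + -4×-2 + 2×5 = 43; y[4] = -4×-5 + 2×-2 = 16; y[5] = 2×-5 = -10

[25, -35, -35, 43, 16, -10]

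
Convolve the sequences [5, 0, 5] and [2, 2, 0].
y[0] = 5×2 = 10; y[1] = 5×2 + 0×2 = 10; y[2] = 5×0 + 0×2 + 5×2 = 10; y[3] = 0×0 + 5×2 = 10; y[4] = 5×0 = 0

[10, 10, 10, 10, 0]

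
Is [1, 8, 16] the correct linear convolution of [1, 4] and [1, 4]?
Recompute linear convolution of [1, 4] and [1, 4]: y[0] = 1×1 = 1; y[1] = 1×4 + 4×1 = 8; y[2] = 4×4 = 16 → [1, 8, 16]. Given [1, 8, 16] matches, so answer: Yes

Yes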